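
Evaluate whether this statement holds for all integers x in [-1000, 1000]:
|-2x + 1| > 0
Over all integers in [-1000, 1000], LHS − RHS is smallest at x = 0, where it equals 1:
x = 0: LHS = |-2·0 + 1| = |1| = 1; 1 > 0 — holds
At the ends of the range:
x = -1000: LHS = |-2·(-1000) + 1| = |2001| = 2001; 2001 > 0 — holds
x = 1000: LHS = |-2·1000 + 1| = |-1999| = 1999; 1999 > 0 — holds
Hence LHS − RHS is never zero or negative, i.e. LHS > RHS throughout, so the relation holds for every integer in [-1000, 1000].

No counterexample exists.

Answer: True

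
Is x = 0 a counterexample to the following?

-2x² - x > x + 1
Substitute x = 0 into the relation:
x = 0: LHS = -2·0² - 0 = 0, RHS = 0 + 1 = 1; 0 > 1 — FAILS

Since the claim fails at x = 0, this value is a counterexample.

Answer: Yes, x = 0 is a counterexample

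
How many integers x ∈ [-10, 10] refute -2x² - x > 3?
Counterexamples in [-10, 10]: {-10, -9, -8, -7, -6, -5, -4, -3, -2, -1, 0, 1, 2, 3, 4, 5, 6, 7, 8, 9, 10}.

Counting them gives 21 values.

Answer: 21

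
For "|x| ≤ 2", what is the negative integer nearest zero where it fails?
Testing negative integers from -1 downward:
x = -1: LHS = |-1| = 1; 1 ≤ 2 — holds
x = -2: LHS = |-2| = 2; 2 ≤ 2 — holds
x = -3: LHS = |-3| = 3; 3 ≤ 2 — FAILS  ← closest negative counterexample to 0

Answer: x = -3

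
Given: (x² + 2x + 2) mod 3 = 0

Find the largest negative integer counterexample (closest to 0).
Testing negative integers from -1 downward:
x = -1: LHS = ((-1)² + 2·(-1) + 2) mod 3 = 1 mod 3 = 1; 1 = 0 — FAILS  ← closest negative counterexample to 0

Answer: x = -1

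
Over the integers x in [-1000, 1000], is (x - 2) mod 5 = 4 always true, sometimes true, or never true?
Holds at x = 1: LHS = (1 - 2) mod 5 = (-1) mod 5 = 4; 4 = 4 — holds
Fails at x = 0: LHS = (0 - 2) mod 5 = (-2) mod 5 = 3; 3 = 4 — FAILS
It is satisfied by some integers in the range but not all.

Answer: Sometimes true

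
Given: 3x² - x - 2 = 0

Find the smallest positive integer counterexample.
Testing positive integers:
x = 1: LHS = 3·1² - 1 - 2 = 0; 0 = 0 — holds
x = 2: LHS = 3·2² - 2 - 2 = 8; 8 = 0 — FAILS  ← smallest positive counterexample

Answer: x = 2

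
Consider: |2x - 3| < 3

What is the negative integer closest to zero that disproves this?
Testing negative integers from -1 downward:
x = -1: LHS = |2·(-1) - 3| = |-5| = 5; 5 < 3 — FAILS  ← closest negative counterexample to 0

Answer: x = -1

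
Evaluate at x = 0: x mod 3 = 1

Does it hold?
x = 0: LHS = 0 mod 3 = 0; 0 = 1 — FAILS

The relation fails at x = 0, so x = 0 is a counterexample.

Answer: No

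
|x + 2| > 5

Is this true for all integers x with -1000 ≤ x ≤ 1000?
The claim fails at x = 0:
x = 0: LHS = |0 + 2| = |2| = 2; 2 > 5 — FAILS

Because a single integer refutes it, the statement is false.

Answer: False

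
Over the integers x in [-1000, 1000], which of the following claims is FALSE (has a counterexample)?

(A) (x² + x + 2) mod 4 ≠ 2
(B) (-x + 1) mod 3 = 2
(A) x = 0: LHS = (0² + 0 + 2) mod 4 = 2 mod 4 = 2; 2 ≠ 2 — FAILS
(B) x = 0: LHS = (-0 + 1) mod 3 = 1 mod 3 = 1; 1 = 2 — FAILS

Answer: Both A and B are false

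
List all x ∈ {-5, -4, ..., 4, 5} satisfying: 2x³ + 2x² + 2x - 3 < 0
Holds for: {-5, -4, -3, -2, -1, 0}
Fails for: {1, 2, 3, 4, 5}

Answer: {-5, -4, -3, -2, -1, 0}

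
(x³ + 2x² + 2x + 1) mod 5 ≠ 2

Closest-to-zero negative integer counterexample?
Testing negative integers from -1 downward:
x = -1: LHS = ((-1)³ + 2·(-1)² + 2·(-1) + 1) mod 5 = 0 mod 5 = 0; 0 ≠ 2 — holds
x = -2: LHS = ((-2)³ + 2·(-2)² + 2·(-2) + 1) mod 5 = (-3) mod 5 = 2; 2 ≠ 2 — FAILS  ← closest negative counterexample to 0

Answer: x = -2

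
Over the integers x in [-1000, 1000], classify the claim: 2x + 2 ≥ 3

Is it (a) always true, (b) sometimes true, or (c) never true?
Holds at x = 1: LHS = 2·1 + 2 = 4; 4 ≥ 3 — holds
Fails at x = 0: LHS = 2·0 + 2 = 2; 2 ≥ 3 — FAILS
It is satisfied by some integers in the range but not all.

Answer: Sometimes true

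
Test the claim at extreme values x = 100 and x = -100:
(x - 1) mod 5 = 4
x = 100: LHS = (100 - 1) mod 5 = 99 mod 5 = 4; 4 = 4 — holds
x = -100: LHS = ((-100) - 1) mod 5 = (-101) mod 5 = 4; 4 = 4 — holds

Answer: Yes, holds for both x = 100 and x = -100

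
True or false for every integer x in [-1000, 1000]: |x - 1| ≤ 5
The claim fails at x = -5:
x = -5: LHS = |(-5) - 1| = |-6| = 6; 6 ≤ 5 — FAILS

Because a single integer refutes it, the statement is false.

Answer: False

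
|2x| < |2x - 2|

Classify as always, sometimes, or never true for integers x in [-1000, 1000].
Holds at x = 0: LHS = |2·0| = |0| = 0, RHS = |2·0 - 2| = |-2| = 2; 0 < 2 — holds
Fails at x = 1: LHS = |2·1| = |2| = 2, RHS = |2·1 - 2| = |0| = 0; 2 < 0 — FAILS
It is satisfied by some integers in the range but not all.

Answer: Sometimes true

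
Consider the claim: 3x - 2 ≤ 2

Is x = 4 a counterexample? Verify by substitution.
Substitute x = 4 into the relation:
x = 4: LHS = 3·4 - 2 = 10; 10 ≤ 2 — FAILS

Since the claim fails at x = 4, this value is a counterexample.

Answer: Yes, x = 4 is a counterexample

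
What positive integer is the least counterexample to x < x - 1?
Testing positive integers:
x = 1: RHS = 1 - 1 = 0; 1 < 0 — FAILS  ← smallest positive counterexample

Answer: x = 1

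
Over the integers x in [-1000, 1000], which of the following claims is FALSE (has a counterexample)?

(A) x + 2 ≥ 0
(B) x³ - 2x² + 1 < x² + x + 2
(A) x = -3: LHS = (-3) + 2 = -1; -1 ≥ 0 — FAILS
(B) x = 4: LHS = 4³ - 2·4² + 1 = 33, RHS = 4² + 4 + 2 = 22; 33 < 22 — FAILS

Answer: Both A and B are false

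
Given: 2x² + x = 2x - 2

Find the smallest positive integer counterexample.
Testing positive integers:
x = 1: LHS = 2·1² + 1 = 3, RHS = 2·1 - 2 = 0; 3 = 0 — FAILS  ← smallest positive counterexample

Answer: x = 1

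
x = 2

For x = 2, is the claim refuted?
Substitute x = 2 into the relation:
x = 2: 2 = 2 — holds

The claim holds here, so x = 2 is not a counterexample. (A counterexample exists elsewhere, e.g. x = 0.)

Answer: No, x = 2 is not a counterexample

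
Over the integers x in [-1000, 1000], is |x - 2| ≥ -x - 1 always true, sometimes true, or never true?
Over all integers in [-1000, 1000], LHS − RHS is smallest at x = 0, where it equals 3:
x = 0: LHS = |0 - 2| = |-2| = 2, RHS = -0 - 1 = -1; 2 ≥ -1 — holds
At the ends of the range:
x = -1000: LHS = |(-1000) - 2| = |-1002| = 1002, RHS = -(-1000) - 1 = 999; 1002 ≥ 999 — holds
x = 1000: LHS = |1000 - 2| = |998| = 998, RHS = -1000 - 1 = -1001; 998 ≥ -1001 — holds
Hence LHS − RHS is never negative, i.e. LHS ≥ RHS throughout, so the relation holds for every integer in [-1000, 1000].

No counterexample exists.

Answer: Always true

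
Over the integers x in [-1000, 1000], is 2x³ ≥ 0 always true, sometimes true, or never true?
Holds at x = 0: LHS = 2·0³ = 0; 0 ≥ 0 — holds
Fails at x = -1: LHS = 2·(-1)³ = -2; -2 ≥ 0 — FAILS
It is satisfied by some integers in the range but not all.

Answer: Sometimes true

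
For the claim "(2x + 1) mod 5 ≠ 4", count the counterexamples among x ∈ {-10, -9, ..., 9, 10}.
Counterexamples in [-10, 10]: {-6, -1, 4, 9}.

Counting them gives 4 values.

Answer: 4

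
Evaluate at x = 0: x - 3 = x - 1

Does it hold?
x = 0: LHS = 0 - 3 = -3, RHS = 0 - 1 = -1; -3 = -1 — FAILS

The relation fails at x = 0, so x = 0 is a counterexample.

Answer: No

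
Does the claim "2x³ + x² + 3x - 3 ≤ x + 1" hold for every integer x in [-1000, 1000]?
The claim fails at x = 1:
x = 1: LHS = 2·1³ + 1² + 3·1 - 3 = 3, RHS = 1 + 1 = 2; 3 ≤ 2 — FAILS

Because a single integer refutes it, the statement is false.

Answer: False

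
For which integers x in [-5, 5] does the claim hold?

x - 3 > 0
Holds for: {4, 5}
Fails for: {-5, -4, -3, -2, -1, 0, 1, 2, 3}

Answer: {4, 5}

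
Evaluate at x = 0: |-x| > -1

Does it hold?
x = 0: LHS = |-0| = |0| = 0; 0 > -1 — holds

The relation is satisfied at x = 0.

Answer: Yes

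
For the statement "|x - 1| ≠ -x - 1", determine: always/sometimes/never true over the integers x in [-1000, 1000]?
Over all integers in [-1000, 1000], LHS − RHS is always positive; it is smallest at x = 0, where it equals 2:
x = 0: LHS = |0 - 1| = |-1| = 1, RHS = -0 - 1 = -1; 1 ≠ -1 — holds
At the ends of the range:
x = -1000: LHS = |(-1000) - 1| = |-1001| = 1001, RHS = -(-1000) - 1 = 999; 1001 ≠ 999 — holds
x = 1000: LHS = |1000 - 1| = |999| = 999, RHS = -1000 - 1 = -1001; 999 ≠ -1001 — holds
Hence LHS − RHS is never 0, i.e. the two sides are never equal, so the relation holds for every integer in [-1000, 1000].

No counterexample exists.

Answer: Always true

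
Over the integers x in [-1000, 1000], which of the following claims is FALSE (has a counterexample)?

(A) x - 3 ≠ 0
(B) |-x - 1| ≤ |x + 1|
(A) x = 3: LHS = 3 - 3 = 0; 0 ≠ 0 — FAILS

(B) Over all integers in [-1000, 1000], LHS − RHS is largest at x = 0, where it equals 0:
x = 0: LHS = |-0 - 1| = |-1| = 1, RHS = |0 + 1| = |1| = 1; 1 ≤ 1 — holds
At the ends of the range:
x = -1000: LHS = |-(-1000) - 1| = |999| = 999, RHS = |(-1000) + 1| = |-999| = 999; 999 ≤ 999 — holds
x = 1000: LHS = |-1000 - 1| = |-1001| = 1001, RHS = |1000 + 1| = |1001| = 1001; 1001 ≤ 1001 — holds
Hence LHS − RHS is never positive, i.e. LHS ≤ RHS throughout, so the relation holds for every integer in [-1000, 1000].

Only (A) has a counterexample.

Answer: A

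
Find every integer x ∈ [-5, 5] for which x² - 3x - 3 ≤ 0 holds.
Holds for: {0, 1, 2, 3}
Fails for: {-5, -4, -3, -2, -1, 4, 5}

Answer: {0, 1, 2, 3}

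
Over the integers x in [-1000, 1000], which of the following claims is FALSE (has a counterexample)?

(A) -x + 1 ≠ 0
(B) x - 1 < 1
(A) x = 1: LHS = -1 + 1 = 0; 0 ≠ 0 — FAILS
(B) x = 2: LHS = 2 - 1 = 1; 1 < 1 — FAILS

Answer: Both A and B are false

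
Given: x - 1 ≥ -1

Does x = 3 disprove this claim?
Substitute x = 3 into the relation:
x = 3: LHS = 3 - 1 = 2; 2 ≥ -1 — holds

The claim holds here, so x = 3 is not a counterexample. (A counterexample exists elsewhere, e.g. x = -1.)

Answer: No, x = 3 is not a counterexample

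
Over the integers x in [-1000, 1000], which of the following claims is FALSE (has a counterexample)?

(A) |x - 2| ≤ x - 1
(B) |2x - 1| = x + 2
(A) x = 0: LHS = |0 - 2| = |-2| = 2, RHS = 0 - 1 = -1; 2 ≤ -1 — FAILS
(B) x = 0: LHS = |2·0 - 1| = |-1| = 1, RHS = 0 + 2 = 2; 1 = 2 — FAILS

Answer: Both A and B are false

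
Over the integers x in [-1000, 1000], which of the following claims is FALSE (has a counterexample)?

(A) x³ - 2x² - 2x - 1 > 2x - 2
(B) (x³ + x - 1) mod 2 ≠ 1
(A) x = 1: LHS = 1³ - 2·1² - 2·1 - 1 = -4, RHS = 2·1 - 2 = 0; -4 > 0 — FAILS
(B) x = 0: LHS = (0³ + 0 - 1) mod 2 = (-1) mod 2 = 1; 1 ≠ 1 — FAILS

Answer: Both A and B are false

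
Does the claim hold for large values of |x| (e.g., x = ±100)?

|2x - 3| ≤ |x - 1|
x = 100: LHS = |2·100 - 3| = |197| = 197, RHS = |100 - 1| = |99| = 99; 197 ≤ 99 — FAILS
x = -100: LHS = |2·(-100) - 3| = |-203| = 203, RHS = |(-100) - 1| = |-101| = 101; 203 ≤ 101 — FAILS

Answer: No, fails for both x = 100 and x = -100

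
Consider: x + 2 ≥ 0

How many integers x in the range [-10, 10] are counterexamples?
Counterexamples in [-10, 10]: {-10, -9, -8, -7, -6, -5, -4, -3}.

Counting them gives 8 values.

Answer: 8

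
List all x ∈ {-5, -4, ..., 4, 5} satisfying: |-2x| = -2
An absolute value is never negative, so the left side is ≥ 0 for every x, while the right side is -2. Tightest case in [-5, 5] is x = 0:
x = 0: LHS = |-2·0| = |0| = 0; 0 = -2 — FAILS
Hence LHS − RHS is never 0, i.e. the two sides are never equal, so the claimed relation (=) fails for every integer in [-5, 5].

Answer: None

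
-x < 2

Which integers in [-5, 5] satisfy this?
Holds for: {-1, 0, 1, 2, 3, 4, 5}
Fails for: {-5, -4, -3, -2}

Answer: {-1, 0, 1, 2, 3, 4, 5}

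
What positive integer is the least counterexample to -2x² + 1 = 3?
Testing positive integers:
x = 1: LHS = -2·1² + 1 = -1; -1 = 3 — FAILS  ← smallest positive counterexample

Answer: x = 1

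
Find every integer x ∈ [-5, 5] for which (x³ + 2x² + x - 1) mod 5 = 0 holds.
For a polynomial with integer coefficients, its value mod 5 depends only on x mod 5, so it suffices to check one representative of each residue class, x = 0, 1, 2, 3, 4:
x = 0: LHS = (0³ + 2·0² + 0 - 1) mod 5 = (-1) mod 5 = 4; 4 = 0 — FAILS
x = 1: LHS = (1³ + 2·1² + 1 - 1) mod 5 = 3 mod 5 = 3; 3 = 0 — FAILS
x = 2: LHS = (2³ + 2·2² + 2 - 1) mod 5 = 17 mod 5 = 2; 2 = 0 — FAILS
x = 3: LHS = (3³ + 2·3² + 3 - 1) mod 5 = 47 mod 5 = 2; 2 = 0 — FAILS
x = 4: LHS = (4³ + 2·4² + 4 - 1) mod 5 = 99 mod 5 = 4; 4 = 0 — FAILS
The relation fails in every residue class, so the claimed relation (=) fails for every integer in [-5, 5].

Answer: None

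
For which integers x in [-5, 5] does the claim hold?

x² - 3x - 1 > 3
Holds for: {-5, -4, -3, -2, 5}
Fails for: {-1, 0, 1, 2, 3, 4}

Answer: {-5, -4, -3, -2, 5}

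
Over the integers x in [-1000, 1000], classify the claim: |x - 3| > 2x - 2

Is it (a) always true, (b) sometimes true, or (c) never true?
Holds at x = 0: LHS = |0 - 3| = |-3| = 3, RHS = 2·0 - 2 = -2; 3 > -2 — holds
Fails at x = 2: LHS = |2 - 3| = |-1| = 1, RHS = 2·2 - 2 = 2; 1 > 2 — FAILS
It is satisfied by some integers in the range but not all.

Answer: Sometimes true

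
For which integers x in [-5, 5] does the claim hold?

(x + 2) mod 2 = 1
Holds for: {-5, -3, -1, 1, 3, 5}
Fails for: {-4, -2, 0, 2, 4}

Answer: {-5, -3, -1, 1, 3, 5}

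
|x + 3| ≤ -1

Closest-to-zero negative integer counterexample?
Testing negative integers from -1 downward:
x = -1: LHS = |(-1) + 3| = |2| = 2; 2 ≤ -1 — FAILS  ← closest negative counterexample to 0

Answer: x = -1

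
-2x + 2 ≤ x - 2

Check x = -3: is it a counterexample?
Substitute x = -3 into the relation:
x = -3: LHS = -2·(-3) + 2 = 8, RHS = (-3) - 2 = -5; 8 ≤ -5 — FAILS

Since the claim fails at x = -3, this value is a counterexample.

Answer: Yes, x = -3 is a counterexample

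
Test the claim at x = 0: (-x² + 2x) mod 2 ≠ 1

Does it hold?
x = 0: LHS = (-0² + 2·0) mod 2 = 0 mod 2 = 0; 0 ≠ 1 — holds

The relation is satisfied at x = 0.

Answer: Yes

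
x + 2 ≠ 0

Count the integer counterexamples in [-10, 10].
Counterexamples in [-10, 10]: {-2}.

Counting them gives 1 values.

Answer: 1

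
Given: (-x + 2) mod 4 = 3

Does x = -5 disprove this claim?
Substitute x = -5 into the relation:
x = -5: LHS = (-(-5) + 2) mod 4 = 7 mod 4 = 3; 3 = 3 — holds

The claim holds here, so x = -5 is not a counterexample. (A counterexample exists elsewhere, e.g. x = 0.)

Answer: No, x = -5 is not a counterexample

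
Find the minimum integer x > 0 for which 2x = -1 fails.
Testing positive integers:
x = 1: LHS = 2·1 = 2; 2 = -1 — FAILS  ← smallest positive counterexample

Answer: x = 1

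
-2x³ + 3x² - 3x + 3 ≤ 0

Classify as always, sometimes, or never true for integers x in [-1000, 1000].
Holds at x = 2: LHS = -2·2³ + 3·2² - 3·2 + 3 = -7; -7 ≤ 0 — holds
Fails at x = 0: LHS = -2·0³ + 3·0² - 3·0 + 3 = 3; 3 ≤ 0 — FAILS
It is satisfied by some integers in the range but not all.

Answer: Sometimes true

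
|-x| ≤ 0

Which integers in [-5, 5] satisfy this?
Holds for: {0}
Fails for: {-5, -4, -3, -2, -1, 1, 2, 3, 4, 5}

Answer: {0}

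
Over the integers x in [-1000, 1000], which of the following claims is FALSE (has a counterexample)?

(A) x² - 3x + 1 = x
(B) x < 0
(A) x = 0: LHS = 0² - 3·0 + 1 = 1; 1 = 0 — FAILS
(B) x = 0: 0 < 0 — FAILS

Answer: Both A and B are false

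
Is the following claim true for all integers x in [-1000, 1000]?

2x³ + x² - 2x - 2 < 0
The claim fails at x = 2:
x = 2: LHS = 2·2³ + 2² - 2·2 - 2 = 14; 14 < 0 — FAILS

Because a single integer refutes it, the statement is false.

Answer: False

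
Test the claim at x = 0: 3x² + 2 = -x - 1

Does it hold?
x = 0: LHS = 3·0² + 2 = 2, RHS = -0 - 1 = -1; 2 = -1 — FAILS

The relation fails at x = 0, so x = 0 is a counterexample.

Answer: No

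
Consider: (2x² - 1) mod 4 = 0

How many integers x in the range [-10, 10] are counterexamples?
Counterexamples in [-10, 10]: {-10, -9, -8, -7, -6, -5, -4, -3, -2, -1, 0, 1, 2, 3, 4, 5, 6, 7, 8, 9, 10}.

Counting them gives 21 values.

Answer: 21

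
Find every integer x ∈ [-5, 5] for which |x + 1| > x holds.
Over all integers in [-5, 5], LHS − RHS is smallest at x = 0, where it equals 1:
x = 0: LHS = |0 + 1| = |1| = 1; 1 > 0 — holds
At the ends of the range:
x = -5: LHS = |(-5) + 1| = |-4| = 4; 4 > -5 — holds
x = 5: LHS = |5 + 1| = |6| = 6; 6 > 5 — holds
Hence LHS − RHS is never zero or negative, i.e. LHS > RHS throughout, so the relation holds for every integer in [-5, 5].

Answer: All integers in [-5, 5]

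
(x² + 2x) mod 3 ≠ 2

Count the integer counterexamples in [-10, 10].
Counterexamples in [-10, 10]: {-10, -7, -4, -1, 2, 5, 8}.

Counting them gives 7 values.

Answer: 7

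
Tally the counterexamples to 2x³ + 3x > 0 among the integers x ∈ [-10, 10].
Counterexamples in [-10, 10]: {-10, -9, -8, -7, -6, -5, -4, -3, -2, -1, 0}.

Counting them gives 11 values.

Answer: 11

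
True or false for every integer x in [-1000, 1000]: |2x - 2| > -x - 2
Over all integers in [-1000, 1000], LHS − RHS is smallest at x = 1, where it equals 3:
x = 1: LHS = |2·1 - 2| = |0| = 0, RHS = -1 - 2 = -3; 0 > -3 — holds
At the ends of the range:
x = -1000: LHS = |2·(-1000) - 2| = |-2002| = 2002, RHS = -(-1000) - 2 = 998; 2002 > 998 — holds
x = 1000: LHS = |2·1000 - 2| = |1998| = 1998, RHS = -1000 - 2 = -1002; 1998 > -1002 — holds
Hence LHS − RHS is never zero or negative, i.e. LHS > RHS throughout, so the relation holds for every integer in [-1000, 1000].

No counterexample exists.

Answer: True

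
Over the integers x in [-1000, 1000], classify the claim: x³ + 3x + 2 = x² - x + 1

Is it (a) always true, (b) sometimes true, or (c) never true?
Track d = LHS − RHS over the integers in [-1000, 1000]. Equality would need d = 0, but d changes sign only between consecutive integers, jumping over 0:
x = -1: LHS = (-1)³ + 3·(-1) + 2 = -2, RHS = (-1)² - (-1) + 1 = 3; -2 = 3 — FAILS  (d = -5)
x = 0: LHS = 0³ + 3·0 + 2 = 2, RHS = 0² - 0 + 1 = 1; 2 = 1 — FAILS  (d = 1)
Away from these crossings d keeps a constant sign, and checking every integer in [-1000, 1000] confirms d ≠ 0 throughout. Hence the two sides are never equal, so the claimed relation (=) fails for every integer in [-1000, 1000].

No integer in the range satisfies it.

Answer: Never true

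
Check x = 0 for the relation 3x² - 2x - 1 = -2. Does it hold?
x = 0: LHS = 3·0² - 2·0 - 1 = -1; -1 = -2 — FAILS

The relation fails at x = 0, so x = 0 is a counterexample.

Answer: No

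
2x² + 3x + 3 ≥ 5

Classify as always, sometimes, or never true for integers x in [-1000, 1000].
Holds at x = 1: LHS = 2·1² + 3·1 + 3 = 8; 8 ≥ 5 — holds
Fails at x = 0: LHS = 2·0² + 3·0 + 3 = 3; 3 ≥ 5 — FAILS
It is satisfied by some integers in the range but not all.

Answer: Sometimes true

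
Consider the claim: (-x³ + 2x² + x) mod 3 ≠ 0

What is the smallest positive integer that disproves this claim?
Testing positive integers:
x = 1: LHS = (-1³ + 2·1² + 1) mod 3 = 2 mod 3 = 2; 2 ≠ 0 — holds
x = 2: LHS = (-2³ + 2·2² + 2) mod 3 = 2 mod 3 = 2; 2 ≠ 0 — holds
x = 3: LHS = (-3³ + 2·3² + 3) mod 3 = (-6) mod 3 = 0; 0 ≠ 0 — FAILS  ← smallest positive counterexample

Answer: x = 3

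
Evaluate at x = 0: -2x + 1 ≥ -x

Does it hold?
x = 0: LHS = -2·0 + 1 = 1, RHS = -0 = 0; 1 ≥ 0 — holds

The relation is satisfied at x = 0.

Answer: Yes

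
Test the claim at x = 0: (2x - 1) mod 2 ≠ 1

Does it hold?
x = 0: LHS = (2·0 - 1) mod 2 = (-1) mod 2 = 1; 1 ≠ 1 — FAILS

The relation fails at x = 0, so x = 0 is a counterexample.

Answer: No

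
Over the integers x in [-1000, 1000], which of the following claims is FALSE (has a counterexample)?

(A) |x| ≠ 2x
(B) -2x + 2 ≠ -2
(A) x = 0: LHS = |0| = 0, RHS = 2·0 = 0; 0 ≠ 0 — FAILS
(B) x = 2: LHS = -2·2 + 2 = -2; -2 ≠ -2 — FAILS

Answer: Both A and B are false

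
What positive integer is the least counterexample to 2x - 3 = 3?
Testing positive integers:
x = 1: LHS = 2·1 - 3 = -1; -1 = 3 — FAILS  ← smallest positive counterexample

Answer: x = 1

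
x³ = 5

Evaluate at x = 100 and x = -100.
x = 100: LHS = 100³ = 1000000; 1000000 = 5 — FAILS
x = -100: LHS = (-100)³ = -1000000; -1000000 = 5 — FAILS

Answer: No, fails for both x = 100 and x = -100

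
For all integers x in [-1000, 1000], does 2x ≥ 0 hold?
The claim fails at x = -1:
x = -1: LHS = 2·(-1) = -2; -2 ≥ 0 — FAILS

Because a single integer refutes it, the statement is false.

Answer: False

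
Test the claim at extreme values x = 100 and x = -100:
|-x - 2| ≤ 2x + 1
x = 100: LHS = |-100 - 2| = |-102| = 102, RHS = 2·100 + 1 = 201; 102 ≤ 201 — holds
x = -100: LHS = |-(-100) - 2| = |98| = 98, RHS = 2·(-100) + 1 = -199; 98 ≤ -199 — FAILS

Answer: Partially: holds for x = 100, fails for x = -100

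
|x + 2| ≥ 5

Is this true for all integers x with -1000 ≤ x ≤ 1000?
The claim fails at x = 0:
x = 0: LHS = |0 + 2| = |2| = 2; 2 ≥ 5 — FAILS

Because a single integer refutes it, the statement is false.

Answer: False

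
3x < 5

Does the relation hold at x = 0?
x = 0: LHS = 3·0 = 0; 0 < 5 — holds

The relation is satisfied at x = 0.

Answer: Yes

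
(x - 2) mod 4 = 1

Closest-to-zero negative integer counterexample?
Testing negative integers from -1 downward:
x = -1: LHS = ((-1) - 2) mod 4 = (-3) mod 4 = 1; 1 = 1 — holds
x = -2: LHS = ((-2) - 2) mod 4 = (-4) mod 4 = 0; 0 = 1 — FAILS  ← closest negative counterexample to 0

Answer: x = -2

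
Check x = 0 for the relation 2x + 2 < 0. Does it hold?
x = 0: LHS = 2·0 + 2 = 2; 2 < 0 — FAILS

The relation fails at x = 0, so x = 0 is a counterexample.

Answer: No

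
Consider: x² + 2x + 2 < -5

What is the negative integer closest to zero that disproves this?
Testing negative integers from -1 downward:
x = -1: LHS = (-1)² + 2·(-1) + 2 = 1; 1 < -5 — FAILS  ← closest negative counterexample to 0

Answer: x = -1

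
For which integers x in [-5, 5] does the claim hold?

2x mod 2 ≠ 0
For a polynomial with integer coefficients, its value mod 2 depends only on x mod 2, so it suffices to check one representative of each residue class, x = 0, 1:
x = 0: LHS = (2·0) mod 2 = 0 mod 2 = 0; 0 ≠ 0 — FAILS
x = 1: LHS = (2·1) mod 2 = 2 mod 2 = 0; 0 ≠ 0 — FAILS
The relation fails in every residue class, so the claimed relation (≠) fails for every integer in [-5, 5].

Answer: None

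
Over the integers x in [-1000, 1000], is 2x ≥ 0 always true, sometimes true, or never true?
Holds at x = 0: LHS = 2·0 = 0; 0 ≥ 0 — holds
Fails at x = -1: LHS = 2·(-1) = -2; -2 ≥ 0 — FAILS
It is satisfied by some integers in the range but not all.

Answer: Sometimes true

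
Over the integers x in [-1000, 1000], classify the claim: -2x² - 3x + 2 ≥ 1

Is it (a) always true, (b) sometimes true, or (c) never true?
Holds at x = 0: LHS = -2·0² - 3·0 + 2 = 2; 2 ≥ 1 — holds
Fails at x = 1: LHS = -2·1² - 3·1 + 2 = -3; -3 ≥ 1 — FAILS
It is satisfied by some integers in the range but not all.

Answer: Sometimes true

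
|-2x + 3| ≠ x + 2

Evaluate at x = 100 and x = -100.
x = 100: LHS = |-2·100 + 3| = |-197| = 197, RHS = 100 + 2 = 102; 197 ≠ 102 — holds
x = -100: LHS = |-2·(-100) + 3| = |203| = 203, RHS = (-100) + 2 = -98; 203 ≠ -98 — holds

Answer: Yes, holds for both x = 100 and x = -100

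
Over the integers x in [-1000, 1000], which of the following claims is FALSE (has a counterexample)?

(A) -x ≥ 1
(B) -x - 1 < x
(A) x = 0: LHS = -0 = 0; 0 ≥ 1 — FAILS
(B) x = -1: LHS = -(-1) - 1 = 0; 0 < -1 — FAILS

Answer: Both A and B are false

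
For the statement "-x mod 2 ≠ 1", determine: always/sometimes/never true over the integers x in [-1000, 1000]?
Holds at x = 0: LHS = (-0) mod 2 = 0 mod 2 = 0; 0 ≠ 1 — holds
Fails at x = 1: LHS = (-1) mod 2 = 1; 1 ≠ 1 — FAILS
It is satisfied by some integers in the range but not all.

Answer: Sometimes true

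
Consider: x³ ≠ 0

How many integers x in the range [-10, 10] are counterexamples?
Counterexamples in [-10, 10]: {0}.

Counting them gives 1 values.

Answer: 1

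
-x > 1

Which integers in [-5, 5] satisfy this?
Holds for: {-5, -4, -3, -2}
Fails for: {-1, 0, 1, 2, 3, 4, 5}

Answer: {-5, -4, -3, -2}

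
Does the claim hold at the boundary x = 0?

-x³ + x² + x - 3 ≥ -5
x = 0: LHS = -0³ + 0² + 0 - 3 = -3; -3 ≥ -5 — holds

The relation is satisfied at x = 0.

Answer: Yes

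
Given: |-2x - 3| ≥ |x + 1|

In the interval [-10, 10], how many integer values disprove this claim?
Over all integers in [-10, 10], LHS − RHS is smallest at x = -2, where it equals 0:
x = -2: LHS = |-2·(-2) - 3| = |1| = 1, RHS = |(-2) + 1| = |-1| = 1; 1 ≥ 1 — holds
At the ends of the range:
x = -10: LHS = |-2·(-10) - 3| = |17| = 17, RHS = |(-10) + 1| = |-9| = 9; 17 ≥ 9 — holds
x = 10: LHS = |-2·10 - 3| = |-23| = 23, RHS = |10 + 1| = |11| = 11; 23 ≥ 11 — holds
Hence LHS − RHS is never negative, i.e. LHS ≥ RHS throughout, so the relation holds for every integer in [-10, 10].

No counterexample appears in that range.

Answer: 0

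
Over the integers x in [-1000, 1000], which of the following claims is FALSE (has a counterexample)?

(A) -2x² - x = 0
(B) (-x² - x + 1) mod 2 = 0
(A) x = 1: LHS = -2·1² - 1 = -3; -3 = 0 — FAILS
(B) x = 0: LHS = (-0² - 0 + 1) mod 2 = 1 mod 2 = 1; 1 = 0 — FAILS

Answer: Both A and B are false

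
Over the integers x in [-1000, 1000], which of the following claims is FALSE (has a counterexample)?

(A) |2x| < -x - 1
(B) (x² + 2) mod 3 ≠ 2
(A) x = 0: LHS = |2·0| = |0| = 0, RHS = -0 - 1 = -1; 0 < -1 — FAILS
(B) x = 0: LHS = (0² + 2) mod 3 = 2 mod 3 = 2; 2 ≠ 2 — FAILS

Answer: Both A and B are false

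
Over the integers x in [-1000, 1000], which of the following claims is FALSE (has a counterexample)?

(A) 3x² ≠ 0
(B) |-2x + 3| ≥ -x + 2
(A) x = 0: LHS = 3·0² = 0; 0 ≠ 0 — FAILS

(B) Over all integers in [-1000, 1000], LHS − RHS is smallest at x = 1, where it equals 0:
x = 1: LHS = |-2·1 + 3| = |1| = 1, RHS = -1 + 2 = 1; 1 ≥ 1 — holds
At the ends of the range:
x = -1000: LHS = |-2·(-1000) + 3| = |2003| = 2003, RHS = -(-1000) + 2 = 1002; 2003 ≥ 1002 — holds
x = 1000: LHS = |-2·1000 + 3| = |-1997| = 1997, RHS = -1000 + 2 = -998; 1997 ≥ -998 — holds
Hence LHS − RHS is never negative, i.e. LHS ≥ RHS throughout, so the relation holds for every integer in [-1000, 1000].

Only (A) has a counterexample.

Answer: A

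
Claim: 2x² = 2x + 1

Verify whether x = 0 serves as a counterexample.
Substitute x = 0 into the relation:
x = 0: LHS = 2·0² = 0, RHS = 2·0 + 1 = 1; 0 = 1 — FAILS

Since the claim fails at x = 0, this value is a counterexample.

Answer: Yes, x = 0 is a counterexample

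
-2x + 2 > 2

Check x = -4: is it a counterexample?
Substitute x = -4 into the relation:
x = -4: LHS = -2·(-4) + 2 = 10; 10 > 2 — holds

The claim holds here, so x = -4 is not a counterexample. (A counterexample exists elsewhere, e.g. x = 0.)

Answer: No, x = -4 is not a counterexample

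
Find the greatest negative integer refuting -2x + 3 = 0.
Testing negative integers from -1 downward:
x = -1: LHS = -2·(-1) + 3 = 5; 5 = 0 — FAILS  ← closest negative counterexample to 0

Answer: x = -1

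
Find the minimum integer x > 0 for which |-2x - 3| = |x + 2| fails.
Testing positive integers:
x = 1: LHS = |-2·1 - 3| = |-5| = 5, RHS = |1 + 2| = |3| = 3; 5 = 3 — FAILS  ← smallest positive counterexample

Answer: x = 1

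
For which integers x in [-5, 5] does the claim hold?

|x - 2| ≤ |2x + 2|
Holds for: {-5, -4, 0, 1, 2, 3, 4, 5}
Fails for: {-3, -2, -1}

Answer: {-5, -4, 0, 1, 2, 3, 4, 5}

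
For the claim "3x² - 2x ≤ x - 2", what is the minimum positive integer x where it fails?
Testing positive integers:
x = 1: LHS = 3·1² - 2·1 = 1, RHS = 1 - 2 = -1; 1 ≤ -1 — FAILS  ← smallest positive counterexample

Answer: x = 1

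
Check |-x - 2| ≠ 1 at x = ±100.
x = 100: LHS = |-100 - 2| = |-102| = 102; 102 ≠ 1 — holds
x = -100: LHS = |-(-100) - 2| = |98| = 98; 98 ≠ 1 — holds

Answer: Yes, holds for both x = 100 and x = -100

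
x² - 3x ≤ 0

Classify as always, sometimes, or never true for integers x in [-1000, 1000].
Holds at x = 0: LHS = 0² - 3·0 = 0; 0 ≤ 0 — holds
Fails at x = -1: LHS = (-1)² - 3·(-1) = 4; 4 ≤ 0 — FAILS
It is satisfied by some integers in the range but not all.

Answer: Sometimes true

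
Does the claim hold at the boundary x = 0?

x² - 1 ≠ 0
x = 0: LHS = 0² - 1 = -1; -1 ≠ 0 — holds

The relation is satisfied at x = 0.

Answer: Yes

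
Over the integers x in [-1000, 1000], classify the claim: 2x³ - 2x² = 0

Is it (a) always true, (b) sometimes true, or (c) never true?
Holds at x = 0: LHS = 2·0³ - 2·0² = 0; 0 = 0 — holds
Fails at x = -1: LHS = 2·(-1)³ - 2·(-1)² = -4; -4 = 0 — FAILS
It is satisfied by some integers in the range but not all.

Answer: Sometimes true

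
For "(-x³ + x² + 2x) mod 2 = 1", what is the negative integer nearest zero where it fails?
Testing negative integers from -1 downward:
x = -1: LHS = (-(-1)³ + (-1)² + 2·(-1)) mod 2 = 0 mod 2 = 0; 0 = 1 — FAILS  ← closest negative counterexample to 0

Answer: x = -1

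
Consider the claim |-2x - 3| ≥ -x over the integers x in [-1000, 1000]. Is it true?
The claim fails at x = -2:
x = -2: LHS = |-2·(-2) - 3| = |1| = 1, RHS = -(-2) = 2; 1 ≥ 2 — FAILS

Because a single integer refutes it, the statement is false.

Answer: False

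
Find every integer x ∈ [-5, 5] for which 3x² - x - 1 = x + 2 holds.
Track d = LHS − RHS over the integers in [-5, 5]. Equality would need d = 0, but d changes sign only between consecutive integers, jumping over 0:
x = -1: LHS = 3·(-1)² - (-1) - 1 = 3, RHS = (-1) + 2 = 1; 3 = 1 — FAILS  (d = 2)
x = 0: LHS = 3·0² - 0 - 1 = -1, RHS = 0 + 2 = 2; -1 = 2 — FAILS  (d = -3)
x = 1: LHS = 3·1² - 1 - 1 = 1, RHS = 1 + 2 = 3; 1 = 3 — FAILS  (d = -2)
x = 2: LHS = 3·2² - 2 - 1 = 9, RHS = 2 + 2 = 4; 9 = 4 — FAILS  (d = 5)
Away from these crossings d keeps a constant sign, and checking every integer in [-5, 5] confirms d ≠ 0 throughout. Hence the two sides are never equal, so the claimed relation (=) fails for every integer in [-5, 5].

Answer: None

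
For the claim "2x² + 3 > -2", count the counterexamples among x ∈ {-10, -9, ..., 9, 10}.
Over all integers in [-10, 10], LHS − RHS is smallest at x = 0, where it equals 5:
x = 0: LHS = 2·0² + 3 = 3; 3 > -2 — holds
At the ends of the range:
x = -10: LHS = 2·(-10)² + 3 = 203; 203 > -2 — holds
x = 10: LHS = 2·10² + 3 = 203; 203 > -2 — holds
Hence LHS − RHS is never zero or negative, i.e. LHS > RHS throughout, so the relation holds for every integer in [-10, 10].

No counterexample appears in that range.

Answer: 0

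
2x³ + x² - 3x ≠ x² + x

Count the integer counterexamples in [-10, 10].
Counterexamples in [-10, 10]: {0}.

Counting them gives 1 values.

Answer: 1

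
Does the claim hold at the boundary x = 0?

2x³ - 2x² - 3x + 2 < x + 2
x = 0: LHS = 2·0³ - 2·0² - 3·0 + 2 = 2, RHS = 0 + 2 = 2; 2 < 2 — FAILS

The relation fails at x = 0, so x = 0 is a counterexample.

Answer: No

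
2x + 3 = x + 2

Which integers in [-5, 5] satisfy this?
Holds for: {-1}
Fails for: {-5, -4, -3, -2, 0, 1, 2, 3, 4, 5}

Answer: {-1}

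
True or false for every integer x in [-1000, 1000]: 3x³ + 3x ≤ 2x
The claim fails at x = 1:
x = 1: LHS = 3·1³ + 3·1 = 6, RHS = 2·1 = 2; 6 ≤ 2 — FAILS

Because a single integer refutes it, the statement is false.

Answer: False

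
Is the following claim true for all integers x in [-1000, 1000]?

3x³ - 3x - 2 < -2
The claim fails at x = 0:
x = 0: LHS = 3·0³ - 3·0 - 2 = -2; -2 < -2 — FAILS

Because a single integer refutes it, the statement is false.

Answer: False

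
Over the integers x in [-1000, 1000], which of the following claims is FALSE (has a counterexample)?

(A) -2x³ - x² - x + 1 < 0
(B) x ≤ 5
(A) x = 0: LHS = -2·0³ - 0² - 0 + 1 = 1; 1 < 0 — FAILS
(B) x = 6: 6 ≤ 5 — FAILS

Answer: Both A and B are false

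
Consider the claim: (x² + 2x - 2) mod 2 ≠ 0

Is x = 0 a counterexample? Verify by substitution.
Substitute x = 0 into the relation:
x = 0: LHS = (0² + 2·0 - 2) mod 2 = (-2) mod 2 = 0; 0 ≠ 0 — FAILS

Since the claim fails at x = 0, this value is a counterexample.

Answer: Yes, x = 0 is a counterexample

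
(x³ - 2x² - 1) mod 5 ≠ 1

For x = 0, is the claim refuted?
Substitute x = 0 into the relation:
x = 0: LHS = (0³ - 2·0² - 1) mod 5 = (-1) mod 5 = 4; 4 ≠ 1 — holds

The claim holds here, so x = 0 is not a counterexample. (A counterexample exists elsewhere, e.g. x = -1.)

Answer: No, x = 0 is not a counterexample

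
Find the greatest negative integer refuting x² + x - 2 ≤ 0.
Testing negative integers from -1 downward:
x = -1: LHS = (-1)² + (-1) - 2 = -2; -2 ≤ 0 — holds
x = -2: LHS = (-2)² + (-2) - 2 = 0; 0 ≤ 0 — holds
x = -3: LHS = (-3)² + (-3) - 2 = 4; 4 ≤ 0 — FAILS  ← closest negative counterexample to 0

Answer: x = -3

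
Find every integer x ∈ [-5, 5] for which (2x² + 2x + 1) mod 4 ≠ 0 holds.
For a polynomial with integer coefficients, its value mod 4 depends only on x mod 4, so it suffices to check one representative of each residue class, x = 0, 1, 2, 3:
x = 0: LHS = (2·0² + 2·0 + 1) mod 4 = 1 mod 4 = 1; 1 ≠ 0 — holds
x = 1: LHS = (2·1² + 2·1 + 1) mod 4 = 5 mod 4 = 1; 1 ≠ 0 — holds
x = 2: LHS = (2·2² + 2·2 + 1) mod 4 = 13 mod 4 = 1; 1 ≠ 0 — holds
x = 3: LHS = (2·3² + 2·3 + 1) mod 4 = 25 mod 4 = 1; 1 ≠ 0 — holds
The relation holds in every residue class, so the relation holds for every integer in [-5, 5].

Answer: All integers in [-5, 5]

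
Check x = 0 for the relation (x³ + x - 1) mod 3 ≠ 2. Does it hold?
x = 0: LHS = (0³ + 0 - 1) mod 3 = (-1) mod 3 = 2; 2 ≠ 2 — FAILS

The relation fails at x = 0, so x = 0 is a counterexample.

Answer: No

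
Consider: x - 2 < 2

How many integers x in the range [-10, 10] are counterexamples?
Counterexamples in [-10, 10]: {4, 5, 6, 7, 8, 9, 10}.

Counting them gives 7 values.

Answer: 7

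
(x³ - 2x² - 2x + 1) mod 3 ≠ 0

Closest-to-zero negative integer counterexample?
Testing negative integers from -1 downward:
x = -1: LHS = ((-1)³ - 2·(-1)² - 2·(-1) + 1) mod 3 = 0 mod 3 = 0; 0 ≠ 0 — FAILS  ← closest negative counterexample to 0

Answer: x = -1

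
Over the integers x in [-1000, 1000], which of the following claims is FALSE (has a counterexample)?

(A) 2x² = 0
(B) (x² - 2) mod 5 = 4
(A) x = 1: LHS = 2·1² = 2; 2 = 0 — FAILS
(B) x = 0: LHS = (0² - 2) mod 5 = (-2) mod 5 = 3; 3 = 4 — FAILS

Answer: Both A and B are false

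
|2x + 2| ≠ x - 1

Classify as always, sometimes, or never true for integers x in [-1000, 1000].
Over all integers in [-1000, 1000], LHS − RHS is always positive; it is smallest at x = -1, where it equals 2:
x = -1: LHS = |2·(-1) + 2| = |0| = 0, RHS = (-1) - 1 = -2; 0 ≠ -2 — holds
At the ends of the range:
x = -1000: LHS = |2·(-1000) + 2| = |-1998| = 1998, RHS = (-1000) - 1 = -1001; 1998 ≠ -1001 — holds
x = 1000: LHS = |2·1000 + 2| = |2002| = 2002, RHS = 1000 - 1 = 999; 2002 ≠ 999 — holds
Hence LHS − RHS is never 0, i.e. the two sides are never equal, so the relation holds for every integer in [-1000, 1000].

No counterexample exists.

Answer: Always true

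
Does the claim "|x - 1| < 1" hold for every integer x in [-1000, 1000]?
The claim fails at x = 0:
x = 0: LHS = |0 - 1| = |-1| = 1; 1 < 1 — FAILS

Because a single integer refutes it, the statement is false.

Answer: False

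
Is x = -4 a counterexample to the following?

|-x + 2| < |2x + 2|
Substitute x = -4 into the relation:
x = -4: LHS = |-(-4) + 2| = |6| = 6, RHS = |2·(-4) + 2| = |-6| = 6; 6 < 6 — FAILS

Since the claim fails at x = -4, this value is a counterexample.

Answer: Yes, x = -4 is a counterexample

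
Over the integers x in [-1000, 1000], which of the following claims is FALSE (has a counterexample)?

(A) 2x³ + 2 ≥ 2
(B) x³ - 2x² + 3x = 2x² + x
(A) x = -1: LHS = 2·(-1)³ + 2 = 0; 0 ≥ 2 — FAILS
(B) x = 1: LHS = 1³ - 2·1² + 3·1 = 2, RHS = 2·1² + 1 = 3; 2 = 3 — FAILS

Answer: Both A and B are false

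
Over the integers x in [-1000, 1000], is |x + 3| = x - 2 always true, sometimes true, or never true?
Over all integers in [-1000, 1000], LHS − RHS is always positive; it is smallest at x = 0, where it equals 5:
x = 0: LHS = |0 + 3| = |3| = 3, RHS = 0 - 2 = -2; 3 = -2 — FAILS
At the ends of the range:
x = -1000: LHS = |(-1000) + 3| = |-997| = 997, RHS = (-1000) - 2 = -1002; 997 = -1002 — FAILS
x = 1000: LHS = |1000 + 3| = |1003| = 1003, RHS = 1000 - 2 = 998; 1003 = 998 — FAILS
Hence LHS − RHS is never 0, i.e. the two sides are never equal, so the claimed relation (=) fails for every integer in [-1000, 1000].

No integer in the range satisfies it.

Answer: Never true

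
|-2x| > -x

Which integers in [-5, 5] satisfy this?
Holds for: {-5, -4, -3, -2, -1, 1, 2, 3, 4, 5}
Fails for: {0}

Answer: {-5, -4, -3, -2, -1, 1, 2, 3, 4, 5}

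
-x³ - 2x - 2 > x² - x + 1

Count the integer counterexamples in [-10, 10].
Counterexamples in [-10, 10]: {-1, 0, 1, 2, 3, 4, 5, 6, 7, 8, 9, 10}.

Counting them gives 12 values.

Answer: 12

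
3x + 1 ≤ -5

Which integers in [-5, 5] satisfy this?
Holds for: {-5, -4, -3, -2}
Fails for: {-1, 0, 1, 2, 3, 4, 5}

Answer: {-5, -4, -3, -2}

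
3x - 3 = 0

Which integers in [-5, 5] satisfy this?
Holds for: {1}
Fails for: {-5, -4, -3, -2, -1, 0, 2, 3, 4, 5}

Answer: {1}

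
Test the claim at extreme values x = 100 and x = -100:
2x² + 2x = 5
x = 100: LHS = 2·100² + 2·100 = 20200; 20200 = 5 — FAILS
x = -100: LHS = 2·(-100)² + 2·(-100) = 19800; 19800 = 5 — FAILS

Answer: No, fails for both x = 100 and x = -100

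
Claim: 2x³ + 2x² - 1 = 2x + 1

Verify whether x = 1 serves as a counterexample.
Substitute x = 1 into the relation:
x = 1: LHS = 2·1³ + 2·1² - 1 = 3, RHS = 2·1 + 1 = 3; 3 = 3 — holds

The claim holds here, so x = 1 is not a counterexample. (A counterexample exists elsewhere, e.g. x = 0.)

Answer: No, x = 1 is not a counterexample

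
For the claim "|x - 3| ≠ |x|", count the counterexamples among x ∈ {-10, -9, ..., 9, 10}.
Track d = LHS − RHS over the integers in [-10, 10]. Equality would need d = 0, but d changes sign only between consecutive integers, jumping over 0:
x = 1: LHS = |1 - 3| = |-2| = 2, RHS = |1| = 1; 2 ≠ 1 — holds  (d = 1)
x = 2: LHS = |2 - 3| = |-1| = 1, RHS = |2| = 2; 1 ≠ 2 — holds  (d = -1)
Away from these crossings d keeps a constant sign, and checking every integer in [-10, 10] confirms d ≠ 0 throughout. Hence the two sides are never equal, so the relation holds for every integer in [-10, 10].

No counterexample appears in that range.

Answer: 0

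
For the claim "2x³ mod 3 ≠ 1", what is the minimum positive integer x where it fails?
Testing positive integers:
x = 1: LHS = (2·1³) mod 3 = 2 mod 3 = 2; 2 ≠ 1 — holds
x = 2: LHS = (2·2³) mod 3 = 16 mod 3 = 1; 1 ≠ 1 — FAILS  ← smallest positive counterexample

Answer: x = 2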